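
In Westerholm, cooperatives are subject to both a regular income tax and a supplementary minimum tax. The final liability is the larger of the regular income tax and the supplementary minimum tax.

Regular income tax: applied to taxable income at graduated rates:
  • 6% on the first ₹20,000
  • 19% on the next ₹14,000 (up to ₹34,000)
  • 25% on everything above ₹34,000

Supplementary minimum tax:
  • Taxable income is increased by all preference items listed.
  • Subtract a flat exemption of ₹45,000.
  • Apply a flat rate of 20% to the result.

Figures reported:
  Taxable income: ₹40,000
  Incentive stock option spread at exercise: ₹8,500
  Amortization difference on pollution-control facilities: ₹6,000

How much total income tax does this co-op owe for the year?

Supplementary minimum tax:
  Adjusted income: ₹40,000 + ₹8,500 + ₹6,000 = ₹54,500
  Less exemption ₹45,000 → base ₹9,500
  ₹9,500 × 20% = ₹1,900

Regular income tax:
  ₹20,000 × 6% = ₹1,200
  ₹14,000 × 19% = ₹2,660
  ₹6,000 × 25% = ₹1,500
  → ₹5,360

₹5,360 > ₹1,900, so the regular income tax governs.

₹5,360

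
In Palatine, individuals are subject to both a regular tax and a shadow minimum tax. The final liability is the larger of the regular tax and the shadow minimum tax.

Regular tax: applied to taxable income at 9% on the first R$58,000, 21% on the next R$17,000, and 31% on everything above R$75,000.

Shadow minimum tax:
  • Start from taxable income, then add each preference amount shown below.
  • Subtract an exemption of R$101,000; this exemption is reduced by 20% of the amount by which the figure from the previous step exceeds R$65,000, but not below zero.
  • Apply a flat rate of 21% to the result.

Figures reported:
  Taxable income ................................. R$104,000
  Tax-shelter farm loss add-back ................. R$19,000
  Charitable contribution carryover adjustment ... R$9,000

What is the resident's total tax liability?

Regular tax:
  R$58,000 × 9% = R$5,220
  R$17,000 × 21% = R$3,570
  R$29,000 × 31% = R$8,990
  → R$17,780

Shadow minimum tax:
  Adjusted income: R$104,000 + R$19,000 + R$9,000 = R$132,000
  Exemption: R$101,000 − 20% × (R$132,000 − R$65,000) = R$101,000 − R$13,400 = R$87,600
  Base: R$132,000 − R$87,600 = R$44,400
  R$44,400 × 21% = R$9,324

R$17,780 > R$9,324, so the regular tax governs.

R$17,780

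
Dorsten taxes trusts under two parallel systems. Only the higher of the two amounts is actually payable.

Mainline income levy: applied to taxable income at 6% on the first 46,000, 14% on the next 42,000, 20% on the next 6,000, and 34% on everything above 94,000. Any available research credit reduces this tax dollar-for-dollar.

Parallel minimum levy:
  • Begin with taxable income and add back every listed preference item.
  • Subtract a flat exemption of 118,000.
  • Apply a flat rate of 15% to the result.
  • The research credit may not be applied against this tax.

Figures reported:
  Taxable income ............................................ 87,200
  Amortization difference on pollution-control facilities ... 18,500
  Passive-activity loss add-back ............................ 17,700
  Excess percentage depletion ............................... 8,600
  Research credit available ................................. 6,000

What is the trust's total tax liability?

2,528

Mainline income levy:
  46,000 × 6% = 2,760
  41,200 × 14% = 5,768
  → 8,528
  Less research credit 6,000 → 2,528

Parallel minimum levy:
  Adjusted income: 87,200 + 18,500 + 17,700 + 8,600 = 132,000
  Less exemption 118,000 → base 14,000
  14,000 × 15% = 2,100

2,528 > 2,100, so the mainline income levy governs.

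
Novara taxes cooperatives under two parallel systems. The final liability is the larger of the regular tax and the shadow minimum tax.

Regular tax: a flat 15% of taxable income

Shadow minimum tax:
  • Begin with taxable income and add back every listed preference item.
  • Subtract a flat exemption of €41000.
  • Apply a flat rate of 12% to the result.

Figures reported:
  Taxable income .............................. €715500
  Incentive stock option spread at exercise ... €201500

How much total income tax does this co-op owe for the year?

€107325

Shadow minimum tax:
  Adjusted income: €715500 + €201500 = €917000
  Less exemption €41000 → base €876000
  €876000 × 12% = €105120

Regular tax:
  €715500 × 15% = €107325

€107325 > €105120, so the regular tax governs.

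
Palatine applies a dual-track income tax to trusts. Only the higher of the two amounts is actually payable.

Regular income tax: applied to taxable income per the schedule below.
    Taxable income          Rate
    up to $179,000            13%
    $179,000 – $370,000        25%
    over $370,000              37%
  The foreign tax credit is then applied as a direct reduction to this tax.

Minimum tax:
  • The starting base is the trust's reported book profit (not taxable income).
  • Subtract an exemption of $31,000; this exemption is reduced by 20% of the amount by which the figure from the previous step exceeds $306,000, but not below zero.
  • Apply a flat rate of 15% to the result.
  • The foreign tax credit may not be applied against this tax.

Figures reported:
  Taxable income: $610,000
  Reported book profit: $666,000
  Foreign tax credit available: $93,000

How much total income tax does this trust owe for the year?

Minimum tax:
  Base (reported book profit): $666,000
  Exemption: 20% × ($666,000 − $306,000) = $72,000 ≥ $31,000, so the exemption is fully phased out
  Base: $666,000 − $0 = $666,000
  $666,000 × 15% = $99,900

Regular income tax:
  $179,000 × 13% = $23,270
  $191,000 × 25% = $47,750
  $240,000 × 37% = $88,800
  → $159,820
  Less foreign tax credit $93,000 → $66,820

$99,900 > $66,820, so the minimum tax is the binding amount.

$99,900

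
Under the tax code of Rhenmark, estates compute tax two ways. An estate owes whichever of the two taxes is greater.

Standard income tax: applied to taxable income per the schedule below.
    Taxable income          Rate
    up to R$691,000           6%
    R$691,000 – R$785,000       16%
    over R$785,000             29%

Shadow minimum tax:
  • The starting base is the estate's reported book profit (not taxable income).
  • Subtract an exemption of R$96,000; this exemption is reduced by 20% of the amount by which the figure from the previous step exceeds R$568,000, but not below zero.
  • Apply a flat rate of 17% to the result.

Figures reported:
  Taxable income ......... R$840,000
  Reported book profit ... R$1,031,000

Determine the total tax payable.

R$174,692

Shadow minimum tax:
  Base (reported book profit): R$1,031,000
  Exemption: R$96,000 − 20% × (R$1,031,000 − R$568,000) = R$96,000 − R$92,600 = R$3,400
  Base: R$1,031,000 − R$3,400 = R$1,027,600
  R$1,027,600 × 17% = R$174,692

Standard income tax:
  R$691,000 × 6% = R$41,460
  R$94,000 × 16% = R$15,040
  R$55,000 × 29% = R$15,950
  → R$72,450

R$174,692 > R$72,450, so the shadow minimum tax is the binding amount.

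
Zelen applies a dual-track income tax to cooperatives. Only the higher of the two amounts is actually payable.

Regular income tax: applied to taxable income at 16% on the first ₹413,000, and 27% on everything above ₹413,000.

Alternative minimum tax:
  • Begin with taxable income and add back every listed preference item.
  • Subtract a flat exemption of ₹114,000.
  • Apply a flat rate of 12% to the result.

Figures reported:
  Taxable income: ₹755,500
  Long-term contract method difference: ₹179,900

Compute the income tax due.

Regular income tax:
  ₹413,000 × 16% = ₹66,080
  ₹342,500 × 27% = ₹92,475
  → ₹158,555

Alternative minimum tax:
  Adjusted income: ₹755,500 + ₹179,900 = ₹935,400
  Less exemption ₹114,000 → base ₹821,400
  ₹821,400 × 12% = ₹98,568

₹158,555 > ₹98,568, so the regular income tax governs.

₹158,555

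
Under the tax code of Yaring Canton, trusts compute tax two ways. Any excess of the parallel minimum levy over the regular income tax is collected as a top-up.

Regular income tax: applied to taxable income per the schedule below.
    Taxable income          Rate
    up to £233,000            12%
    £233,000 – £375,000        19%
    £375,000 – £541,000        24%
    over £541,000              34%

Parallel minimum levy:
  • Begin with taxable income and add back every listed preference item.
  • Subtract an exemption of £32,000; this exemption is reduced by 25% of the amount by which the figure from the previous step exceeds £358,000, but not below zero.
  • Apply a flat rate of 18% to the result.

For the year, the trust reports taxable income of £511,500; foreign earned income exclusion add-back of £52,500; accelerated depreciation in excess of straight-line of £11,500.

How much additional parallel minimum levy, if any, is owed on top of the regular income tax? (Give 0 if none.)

Regular income tax:
  £233,000 × 12% = £27,960
  £142,000 × 19% = £26,980
  £136,500 × 24% = £32,760
  → £87,700

Parallel minimum levy:
  Adjusted income: £511,500 + £52,500 + £11,500 = £575,500
  Exemption: 25% × (£575,500 − £358,000) = £54,375 ≥ £32,000, so the exemption is fully phased out
  Base: £575,500 − £0 = £575,500
  £575,500 × 18% = £103,590

Excess of parallel minimum levy over regular income tax: £103,590 − £87,700 = £15,890.

£15,890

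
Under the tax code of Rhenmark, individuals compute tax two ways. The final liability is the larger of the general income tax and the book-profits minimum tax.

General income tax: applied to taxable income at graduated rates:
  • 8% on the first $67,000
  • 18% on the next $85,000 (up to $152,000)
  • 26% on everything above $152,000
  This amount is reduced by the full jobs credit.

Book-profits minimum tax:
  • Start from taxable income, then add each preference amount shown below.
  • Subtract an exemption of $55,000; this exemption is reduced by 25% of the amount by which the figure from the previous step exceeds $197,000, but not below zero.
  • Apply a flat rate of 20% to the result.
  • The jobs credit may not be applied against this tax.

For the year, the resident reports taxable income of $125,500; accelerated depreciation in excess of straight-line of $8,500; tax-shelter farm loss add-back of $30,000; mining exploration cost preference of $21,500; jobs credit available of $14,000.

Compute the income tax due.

$26,100

Book-profits minimum tax:
  Adjusted income: $125,500 + $8,500 + $30,000 + $21,500 = $185,500
  Exemption: $185,500 ≤ $197,000, so full $55,000 applies
  Base: $185,500 − $55,000 = $130,500
  $130,500 × 20% = $26,100

General income tax:
  $67,000 × 8% = $5,360
  $58,500 × 18% = $10,530
  → $15,890
  Less jobs credit $14,000 → $1,890

$26,100 > $1,890, so the book-profits minimum tax is the binding amount.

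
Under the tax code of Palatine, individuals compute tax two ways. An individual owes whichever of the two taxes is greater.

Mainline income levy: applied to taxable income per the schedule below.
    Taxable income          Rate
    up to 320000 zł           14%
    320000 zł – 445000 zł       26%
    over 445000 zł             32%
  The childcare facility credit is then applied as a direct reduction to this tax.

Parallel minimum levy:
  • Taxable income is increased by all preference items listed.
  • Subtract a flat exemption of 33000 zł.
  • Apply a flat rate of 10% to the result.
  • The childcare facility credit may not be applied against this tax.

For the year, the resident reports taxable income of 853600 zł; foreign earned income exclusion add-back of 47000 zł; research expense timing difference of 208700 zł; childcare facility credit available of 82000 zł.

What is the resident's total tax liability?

Parallel minimum levy:
  Adjusted income: 853600 zł + 47000 zł + 208700 zł = 1109300 zł
  Less exemption 33000 zł → base 1076300 zł
  1076300 zł × 10% = 107630 zł

Mainline income levy:
  320000 zł × 14% = 44800 zł
  125000 zł × 26% = 32500 zł
  408600 zł × 32% = 130752 zł
  → 208052 zł
  Less childcare facility credit 82000 zł → 126052 zł

126052 zł > 107630 zł, so the mainline income levy governs.

126052 zł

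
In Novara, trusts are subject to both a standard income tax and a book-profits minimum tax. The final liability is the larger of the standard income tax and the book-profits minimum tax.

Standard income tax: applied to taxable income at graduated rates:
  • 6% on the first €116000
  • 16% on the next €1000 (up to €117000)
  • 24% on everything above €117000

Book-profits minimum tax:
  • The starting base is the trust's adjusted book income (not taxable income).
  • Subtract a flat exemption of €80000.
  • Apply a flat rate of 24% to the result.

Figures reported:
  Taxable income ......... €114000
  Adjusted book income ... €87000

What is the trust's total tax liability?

Book-profits minimum tax:
  Base (adjusted book income): €87000
  Less exemption €80000 → base €7000
  €7000 × 24% = €1680

Standard income tax:
  €114000 × 6% = €6840

€6840 > €1680, so the standard income tax governs.

€6840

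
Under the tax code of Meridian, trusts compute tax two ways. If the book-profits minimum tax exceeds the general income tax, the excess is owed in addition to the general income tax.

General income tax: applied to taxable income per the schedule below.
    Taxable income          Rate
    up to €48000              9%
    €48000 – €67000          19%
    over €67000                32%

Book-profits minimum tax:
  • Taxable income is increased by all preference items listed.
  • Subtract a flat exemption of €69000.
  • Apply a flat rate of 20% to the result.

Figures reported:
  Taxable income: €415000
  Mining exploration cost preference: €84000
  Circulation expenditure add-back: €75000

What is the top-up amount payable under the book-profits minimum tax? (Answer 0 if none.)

€0

General income tax:
  €48000 × 9% = €4320
  €19000 × 19% = €3610
  €348000 × 32% = €111360
  → €119290

Book-profits minimum tax:
  Adjusted income: €415000 + €84000 + €75000 = €574000
  Less exemption €69000 → base €505000
  €505000 × 20% = €101000

€101000 ≤ €119290, so no add-on is due.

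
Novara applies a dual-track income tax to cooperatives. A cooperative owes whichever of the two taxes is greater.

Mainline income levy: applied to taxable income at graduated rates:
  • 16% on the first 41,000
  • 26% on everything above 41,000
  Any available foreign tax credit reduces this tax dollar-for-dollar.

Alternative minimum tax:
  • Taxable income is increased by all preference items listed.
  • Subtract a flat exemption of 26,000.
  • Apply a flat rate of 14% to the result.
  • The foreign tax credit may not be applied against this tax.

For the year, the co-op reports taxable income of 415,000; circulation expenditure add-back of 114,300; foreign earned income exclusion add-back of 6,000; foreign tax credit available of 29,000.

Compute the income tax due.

Mainline income levy:
  41,000 × 16% = 6,560
  374,000 × 26% = 97,240
  → 103,800
  Less foreign tax credit 29,000 → 74,800

Alternative minimum tax:
  Adjusted income: 415,000 + 114,300 + 6,000 = 535,300
  Less exemption 26,000 → base 509,300
  509,300 × 14% = 71,302

74,800 > 71,302, so the mainline income levy governs.

74,800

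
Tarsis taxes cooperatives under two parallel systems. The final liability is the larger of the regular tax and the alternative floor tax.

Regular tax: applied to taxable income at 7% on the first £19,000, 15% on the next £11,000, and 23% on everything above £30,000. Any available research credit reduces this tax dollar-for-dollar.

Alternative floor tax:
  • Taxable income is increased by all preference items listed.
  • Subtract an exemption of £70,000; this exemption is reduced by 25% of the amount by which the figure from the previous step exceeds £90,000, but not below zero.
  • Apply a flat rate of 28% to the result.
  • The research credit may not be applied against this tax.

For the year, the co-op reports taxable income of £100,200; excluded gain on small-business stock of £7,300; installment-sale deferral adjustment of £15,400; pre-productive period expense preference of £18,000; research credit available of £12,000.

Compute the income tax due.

Alternative floor tax:
  Adjusted income: £100,200 + £7,300 + £15,400 + £18,000 = £140,900
  Exemption: £70,000 − 25% × (£140,900 − £90,000) = £70,000 − £12,725 = £57,275
  Base: £140,900 − £57,275 = £83,625
  £83,625 × 28% = £23,415

Regular tax:
  £19,000 × 7% = £1,330
  £11,000 × 15% = £1,650
  £70,200 × 23% = £16,146
  → £19,126
  Less research credit £12,000 → £7,126

£23,415 > £7,126, so the alternative floor tax is the binding amount.

£23,415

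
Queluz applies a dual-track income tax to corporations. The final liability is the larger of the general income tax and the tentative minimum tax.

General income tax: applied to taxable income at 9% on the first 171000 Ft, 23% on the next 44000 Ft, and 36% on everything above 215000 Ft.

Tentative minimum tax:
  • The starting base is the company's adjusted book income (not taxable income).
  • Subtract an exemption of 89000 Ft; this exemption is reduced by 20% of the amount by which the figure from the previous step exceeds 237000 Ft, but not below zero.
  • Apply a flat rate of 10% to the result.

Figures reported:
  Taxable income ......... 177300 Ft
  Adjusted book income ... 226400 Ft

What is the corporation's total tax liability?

Tentative minimum tax:
  Base (adjusted book income): 226400 Ft
  Exemption: 226400 Ft ≤ 237000 Ft, so full 89000 Ft applies
  Base: 226400 Ft − 89000 Ft = 137400 Ft
  137400 Ft × 10% = 13740 Ft

General income tax:
  171000 Ft × 9% = 15390 Ft
  6300 Ft × 23% = 1449 Ft
  → 16839 Ft

16839 Ft > 13740 Ft, so the general income tax governs.

16839 Ft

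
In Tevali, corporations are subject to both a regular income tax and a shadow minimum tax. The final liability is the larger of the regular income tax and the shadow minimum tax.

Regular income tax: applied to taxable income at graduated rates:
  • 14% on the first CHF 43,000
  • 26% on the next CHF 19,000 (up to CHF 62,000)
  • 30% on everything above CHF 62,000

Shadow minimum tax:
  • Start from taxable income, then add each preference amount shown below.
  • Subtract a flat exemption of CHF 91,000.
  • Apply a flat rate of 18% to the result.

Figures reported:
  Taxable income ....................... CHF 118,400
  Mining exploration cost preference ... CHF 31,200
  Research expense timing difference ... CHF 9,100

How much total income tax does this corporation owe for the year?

CHF 27,880

Regular income tax:
  CHF 43,000 × 14% = CHF 6,020
  CHF 19,000 × 26% = CHF 4,940
  CHF 56,400 × 30% = CHF 16,920
  → CHF 27,880

Shadow minimum tax:
  Adjusted income: CHF 118,400 + CHF 31,200 + CHF 9,100 = CHF 158,700
  Less exemption CHF 91,000 → base CHF 67,700
  CHF 67,700 × 18% = CHF 12,186

CHF 27,880 > CHF 12,186, so the regular income tax governs.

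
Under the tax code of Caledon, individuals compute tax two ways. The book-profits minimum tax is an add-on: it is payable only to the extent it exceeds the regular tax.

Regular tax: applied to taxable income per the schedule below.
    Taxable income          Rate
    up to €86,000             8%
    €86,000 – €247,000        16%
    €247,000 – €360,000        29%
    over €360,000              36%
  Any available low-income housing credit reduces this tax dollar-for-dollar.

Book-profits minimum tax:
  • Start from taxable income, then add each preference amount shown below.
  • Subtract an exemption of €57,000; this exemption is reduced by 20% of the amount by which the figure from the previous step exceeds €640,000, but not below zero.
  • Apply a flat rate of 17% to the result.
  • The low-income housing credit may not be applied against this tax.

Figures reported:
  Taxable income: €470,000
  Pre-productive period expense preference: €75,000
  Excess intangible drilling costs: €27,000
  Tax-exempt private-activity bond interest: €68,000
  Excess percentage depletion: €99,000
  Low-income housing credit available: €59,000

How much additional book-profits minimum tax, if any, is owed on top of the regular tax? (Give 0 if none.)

€73,296

Regular tax:
  €86,000 × 8% = €6,880
  €161,000 × 16% = €25,760
  €113,000 × 29% = €32,770
  €110,000 × 36% = €39,600
  → €105,010
  Less low-income housing credit €59,000 → €46,010

Book-profits minimum tax:
  Adjusted income: €470,000 + €75,000 + €27,000 + €68,000 + €99,000 = €739,000
  Exemption: €57,000 − 20% × (€739,000 − €640,000) = €57,000 − €19,800 = €37,200
  Base: €739,000 − €37,200 = €701,800
  €701,800 × 17% = €119,306

Excess of book-profits minimum tax over regular tax: €119,306 − €46,010 = €73,296.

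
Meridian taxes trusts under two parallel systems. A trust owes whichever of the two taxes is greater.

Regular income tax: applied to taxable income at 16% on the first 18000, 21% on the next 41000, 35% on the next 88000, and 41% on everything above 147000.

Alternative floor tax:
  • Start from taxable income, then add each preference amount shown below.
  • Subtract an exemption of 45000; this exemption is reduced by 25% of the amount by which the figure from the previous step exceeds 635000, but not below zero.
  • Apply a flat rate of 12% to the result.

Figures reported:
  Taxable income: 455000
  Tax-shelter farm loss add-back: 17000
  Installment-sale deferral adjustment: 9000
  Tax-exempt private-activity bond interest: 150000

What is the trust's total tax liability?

168570

Regular income tax:
  18000 × 16% = 2880
  41000 × 21% = 8610
  88000 × 35% = 30800
  308000 × 41% = 126280
  → 168570

Alternative floor tax:
  Adjusted income: 455000 + 17000 + 9000 + 150000 = 631000
  Exemption: 631000 ≤ 635000, so full 45000 applies
  Base: 631000 − 45000 = 586000
  586000 × 12% = 70320

168570 > 70320, so the regular income tax governs.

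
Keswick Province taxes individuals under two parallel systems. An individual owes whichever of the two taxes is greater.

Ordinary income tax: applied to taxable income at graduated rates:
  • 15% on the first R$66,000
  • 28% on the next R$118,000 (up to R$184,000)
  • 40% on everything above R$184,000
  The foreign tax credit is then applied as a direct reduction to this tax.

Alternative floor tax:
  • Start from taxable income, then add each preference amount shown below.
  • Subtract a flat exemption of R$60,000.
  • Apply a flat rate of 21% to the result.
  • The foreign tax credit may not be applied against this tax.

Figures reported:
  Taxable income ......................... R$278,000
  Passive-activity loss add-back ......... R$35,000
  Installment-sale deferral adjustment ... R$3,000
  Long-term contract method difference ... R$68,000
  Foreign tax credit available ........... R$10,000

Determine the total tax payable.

R$70,540

Alternative floor tax:
  Adjusted income: R$278,000 + R$35,000 + R$3,000 + R$68,000 = R$384,000
  Less exemption R$60,000 → base R$324,000
  R$324,000 × 21% = R$68,040

Ordinary income tax:
  R$66,000 × 15% = R$9,900
  R$118,000 × 28% = R$33,040
  R$94,000 × 40% = R$37,600
  → R$80,540
  Less foreign tax credit R$10,000 → R$70,540

R$70,540 > R$68,040, so the ordinary income tax governs.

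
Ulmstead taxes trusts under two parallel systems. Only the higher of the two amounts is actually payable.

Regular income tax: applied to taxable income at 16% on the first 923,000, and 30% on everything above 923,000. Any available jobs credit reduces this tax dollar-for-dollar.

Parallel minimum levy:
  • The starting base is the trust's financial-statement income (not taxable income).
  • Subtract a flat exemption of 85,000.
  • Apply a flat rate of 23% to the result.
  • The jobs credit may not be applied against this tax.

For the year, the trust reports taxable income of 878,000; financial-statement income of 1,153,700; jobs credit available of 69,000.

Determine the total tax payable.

245,801

Parallel minimum levy:
  Base (financial-statement income): 1,153,700
  Less exemption 85,000 → base 1,068,700
  1,068,700 × 23% = 245,801

Regular income tax:
  878,000 × 16% = 140,480
  Less jobs credit 69,000 → 71,480

245,801 > 71,480, so the parallel minimum levy is the binding amount.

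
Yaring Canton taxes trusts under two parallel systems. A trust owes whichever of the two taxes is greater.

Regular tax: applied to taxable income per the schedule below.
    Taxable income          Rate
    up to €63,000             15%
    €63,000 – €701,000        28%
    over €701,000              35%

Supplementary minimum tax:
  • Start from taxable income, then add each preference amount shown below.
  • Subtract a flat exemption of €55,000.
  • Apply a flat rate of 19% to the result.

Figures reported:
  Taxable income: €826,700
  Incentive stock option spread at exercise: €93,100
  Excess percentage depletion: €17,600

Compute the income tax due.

€232,085

Supplementary minimum tax:
  Adjusted income: €826,700 + €93,100 + €17,600 = €937,400
  Less exemption €55,000 → base €882,400
  €882,400 × 19% = €167,656

Regular tax:
  €63,000 × 15% = €9,450
  €638,000 × 28% = €178,640
  €125,700 × 35% = €43,995
  → €232,085

€232,085 > €167,656, so the regular tax governs.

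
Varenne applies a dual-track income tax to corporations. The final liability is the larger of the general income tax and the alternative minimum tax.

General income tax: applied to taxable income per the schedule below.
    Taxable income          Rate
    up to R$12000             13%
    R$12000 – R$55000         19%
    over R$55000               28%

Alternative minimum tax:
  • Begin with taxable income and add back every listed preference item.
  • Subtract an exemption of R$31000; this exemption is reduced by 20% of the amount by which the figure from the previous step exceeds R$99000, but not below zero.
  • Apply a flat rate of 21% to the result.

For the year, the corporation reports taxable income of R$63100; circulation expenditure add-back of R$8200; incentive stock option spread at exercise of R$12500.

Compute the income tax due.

R$11998

Alternative minimum tax:
  Adjusted income: R$63100 + R$8200 + R$12500 = R$83800
  Exemption: R$83800 ≤ R$99000, so full R$31000 applies
  Base: R$83800 − R$31000 = R$52800
  R$52800 × 21% = R$11088

General income tax:
  R$12000 × 13% = R$1560
  R$43000 × 19% = R$8170
  R$8100 × 28% = R$2268
  → R$11998

R$11998 > R$11088, so the general income tax governs.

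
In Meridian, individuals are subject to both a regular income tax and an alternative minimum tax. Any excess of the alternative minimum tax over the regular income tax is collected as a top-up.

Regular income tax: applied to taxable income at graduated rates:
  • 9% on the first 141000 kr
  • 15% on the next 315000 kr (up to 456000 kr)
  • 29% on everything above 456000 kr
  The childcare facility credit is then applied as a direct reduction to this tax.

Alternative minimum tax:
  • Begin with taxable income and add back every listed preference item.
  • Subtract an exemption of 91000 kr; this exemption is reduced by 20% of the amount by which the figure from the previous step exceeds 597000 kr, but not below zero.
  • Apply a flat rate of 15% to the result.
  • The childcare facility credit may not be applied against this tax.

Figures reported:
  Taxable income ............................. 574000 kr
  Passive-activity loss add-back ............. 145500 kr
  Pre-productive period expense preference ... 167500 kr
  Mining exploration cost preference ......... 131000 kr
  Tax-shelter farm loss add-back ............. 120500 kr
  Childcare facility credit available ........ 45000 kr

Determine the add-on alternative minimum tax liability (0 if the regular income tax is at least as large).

Alternative minimum tax:
  Adjusted income: 574000 kr + 145500 kr + 167500 kr + 131000 kr + 120500 kr = 1138500 kr
  Exemption: 20% × (1138500 kr − 597000 kr) = 108300 kr ≥ 91000 kr, so the exemption is fully phased out
  Base: 1138500 kr − 0 kr = 1138500 kr
  1138500 kr × 15% = 170775 kr

Regular income tax:
  141000 kr × 9% = 12690 kr
  315000 kr × 15% = 47250 kr
  118000 kr × 29% = 34220 kr
  → 94160 kr
  Less childcare facility credit 45000 kr → 49160 kr

Excess of alternative minimum tax over regular income tax: 170775 kr − 49160 kr = 121615 kr.

121615 kr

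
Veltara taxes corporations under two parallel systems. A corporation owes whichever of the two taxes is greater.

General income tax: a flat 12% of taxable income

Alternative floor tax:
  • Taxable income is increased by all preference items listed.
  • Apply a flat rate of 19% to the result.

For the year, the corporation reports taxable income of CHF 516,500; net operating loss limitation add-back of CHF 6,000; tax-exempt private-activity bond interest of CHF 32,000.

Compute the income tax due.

CHF 105,355

General income tax:
  CHF 516,500 × 12% = CHF 61,980

Alternative floor tax:
  Adjusted income: CHF 516,500 + CHF 6,000 + CHF 32,000 = CHF 554,500
  CHF 554,500 × 19% = CHF 105,355

CHF 105,355 > CHF 61,980, so the alternative floor tax is the binding amount.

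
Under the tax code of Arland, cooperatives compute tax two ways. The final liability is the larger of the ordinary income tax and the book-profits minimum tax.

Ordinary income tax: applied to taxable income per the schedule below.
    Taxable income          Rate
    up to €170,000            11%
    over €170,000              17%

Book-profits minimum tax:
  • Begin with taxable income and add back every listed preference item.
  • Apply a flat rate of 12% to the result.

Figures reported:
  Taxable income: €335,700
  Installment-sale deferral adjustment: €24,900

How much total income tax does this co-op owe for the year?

€46,869

Ordinary income tax:
  €170,000 × 11% = €18,700
  €165,700 × 17% = €28,169
  → €46,869

Book-profits minimum tax:
  Adjusted income: €335,700 + €24,900 = €360,600
  €360,600 × 12% = €43,272

€46,869 > €43,272, so the ordinary income tax governs.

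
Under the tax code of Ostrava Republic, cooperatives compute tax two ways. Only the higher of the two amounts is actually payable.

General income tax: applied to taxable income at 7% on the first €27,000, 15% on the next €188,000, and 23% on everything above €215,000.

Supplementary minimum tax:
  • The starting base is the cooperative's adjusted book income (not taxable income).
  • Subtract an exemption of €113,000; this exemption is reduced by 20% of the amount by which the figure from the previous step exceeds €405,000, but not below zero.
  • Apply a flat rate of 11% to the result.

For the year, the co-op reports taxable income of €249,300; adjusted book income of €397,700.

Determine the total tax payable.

General income tax:
  €27,000 × 7% = €1,890
  €188,000 × 15% = €28,200
  €34,300 × 23% = €7,889
  → €37,979

Supplementary minimum tax:
  Base (adjusted book income): €397,700
  Exemption: €397,700 ≤ €405,000, so full €113,000 applies
  Base: €397,700 − €113,000 = €284,700
  €284,700 × 11% = €31,317

€37,979 > €31,317, so the general income tax governs.

€37,979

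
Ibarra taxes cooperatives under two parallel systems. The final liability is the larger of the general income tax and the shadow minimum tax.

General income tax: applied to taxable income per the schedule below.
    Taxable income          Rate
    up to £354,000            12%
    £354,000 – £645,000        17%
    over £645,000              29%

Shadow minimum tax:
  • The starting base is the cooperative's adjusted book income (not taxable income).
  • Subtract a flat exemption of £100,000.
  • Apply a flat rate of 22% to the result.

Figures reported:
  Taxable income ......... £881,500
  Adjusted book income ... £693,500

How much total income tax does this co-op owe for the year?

£160,535

Shadow minimum tax:
  Base (adjusted book income): £693,500
  Less exemption £100,000 → base £593,500
  £593,500 × 22% = £130,570

General income tax:
  £354,000 × 12% = £42,480
  £291,000 × 17% = £49,470
  £236,500 × 29% = £68,585
  → £160,535

£160,535 > £130,570, so the general income tax governs.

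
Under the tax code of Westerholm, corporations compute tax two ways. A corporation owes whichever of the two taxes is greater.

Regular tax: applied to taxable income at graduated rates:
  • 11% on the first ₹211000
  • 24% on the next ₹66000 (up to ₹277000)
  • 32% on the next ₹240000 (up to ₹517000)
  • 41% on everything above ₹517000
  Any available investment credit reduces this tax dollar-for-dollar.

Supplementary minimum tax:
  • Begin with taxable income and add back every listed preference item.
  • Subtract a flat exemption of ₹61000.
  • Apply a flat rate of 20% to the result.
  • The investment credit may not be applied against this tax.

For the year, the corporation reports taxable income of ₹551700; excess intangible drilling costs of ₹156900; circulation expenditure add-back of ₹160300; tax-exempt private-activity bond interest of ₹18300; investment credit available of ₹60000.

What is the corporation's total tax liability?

₹165240

Regular tax:
  ₹211000 × 11% = ₹23210
  ₹66000 × 24% = ₹15840
  ₹240000 × 32% = ₹76800
  ₹34700 × 41% = ₹14227
  → ₹130077
  Less investment credit ₹60000 → ₹70077

Supplementary minimum tax:
  Adjusted income: ₹551700 + ₹156900 + ₹160300 + ₹18300 = ₹887200
  Less exemption ₹61000 → base ₹826200
  ₹826200 × 20% = ₹165240

₹165240 > ₹70077, so the supplementary minimum tax is the binding amount.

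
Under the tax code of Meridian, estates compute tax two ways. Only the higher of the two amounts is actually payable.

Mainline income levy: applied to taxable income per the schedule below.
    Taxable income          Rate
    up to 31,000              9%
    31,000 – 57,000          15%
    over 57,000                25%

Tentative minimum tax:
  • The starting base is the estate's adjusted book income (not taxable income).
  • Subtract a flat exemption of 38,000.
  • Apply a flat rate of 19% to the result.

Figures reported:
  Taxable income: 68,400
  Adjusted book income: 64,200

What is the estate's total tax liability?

Mainline income levy:
  31,000 × 9% = 2,790
  26,000 × 15% = 3,900
  11,400 × 25% = 2,850
  → 9,540

Tentative minimum tax:
  Base (adjusted book income): 64,200
  Less exemption 38,000 → base 26,200
  26,200 × 19% = 4,978

9,540 > 4,978, so the mainline income levy governs.

9,540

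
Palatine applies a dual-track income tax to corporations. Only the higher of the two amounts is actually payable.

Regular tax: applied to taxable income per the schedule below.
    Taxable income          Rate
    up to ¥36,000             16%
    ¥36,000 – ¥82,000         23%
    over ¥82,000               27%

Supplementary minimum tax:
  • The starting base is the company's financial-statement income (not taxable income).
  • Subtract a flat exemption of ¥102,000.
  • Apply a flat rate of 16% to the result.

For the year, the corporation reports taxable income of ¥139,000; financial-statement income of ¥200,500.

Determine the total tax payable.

¥31,730

Regular tax:
  ¥36,000 × 16% = ¥5,760
  ¥46,000 × 23% = ¥10,580
  ¥57,000 × 27% = ¥15,390
  → ¥31,730

Supplementary minimum tax:
  Base (financial-statement income): ¥200,500
  Less exemption ¥102,000 → base ¥98,500
  ¥98,500 × 16% = ¥15,760

¥31,730 > ¥15,760, so the regular tax governs.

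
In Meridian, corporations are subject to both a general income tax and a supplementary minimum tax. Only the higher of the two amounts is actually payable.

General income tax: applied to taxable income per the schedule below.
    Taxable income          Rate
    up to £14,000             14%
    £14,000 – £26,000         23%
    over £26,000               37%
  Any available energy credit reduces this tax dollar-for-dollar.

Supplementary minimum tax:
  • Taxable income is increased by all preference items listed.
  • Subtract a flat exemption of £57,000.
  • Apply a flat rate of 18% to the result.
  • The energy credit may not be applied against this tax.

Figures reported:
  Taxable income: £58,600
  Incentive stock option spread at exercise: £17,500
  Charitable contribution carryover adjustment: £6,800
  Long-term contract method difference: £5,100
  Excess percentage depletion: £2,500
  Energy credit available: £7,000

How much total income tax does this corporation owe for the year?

£9,782

General income tax:
  £14,000 × 14% = £1,960
  £12,000 × 23% = £2,760
  £32,600 × 37% = £12,062
  → £16,782
  Less energy credit £7,000 → £9,782

Supplementary minimum tax:
  Adjusted income: £58,600 + £17,500 + £6,800 + £5,100 + £2,500 = £90,500
  Less exemption £57,000 → base £33,500
  £33,500 × 18% = £6,030

£9,782 > £6,030, so the general income tax governs.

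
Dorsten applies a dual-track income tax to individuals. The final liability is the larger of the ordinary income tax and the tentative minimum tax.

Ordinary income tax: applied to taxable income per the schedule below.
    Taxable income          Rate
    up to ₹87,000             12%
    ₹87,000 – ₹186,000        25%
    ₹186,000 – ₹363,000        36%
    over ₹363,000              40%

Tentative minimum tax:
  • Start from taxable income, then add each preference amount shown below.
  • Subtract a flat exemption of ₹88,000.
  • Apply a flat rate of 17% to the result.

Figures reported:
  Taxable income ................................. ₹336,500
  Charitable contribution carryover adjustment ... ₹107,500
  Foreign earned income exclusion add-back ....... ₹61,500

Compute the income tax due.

Tentative minimum tax:
  Adjusted income: ₹336,500 + ₹107,500 + ₹61,500 = ₹505,500
  Less exemption ₹88,000 → base ₹417,500
  ₹417,500 × 17% = ₹70,975

Ordinary income tax:
  ₹87,000 × 12% = ₹10,440
  ₹99,000 × 25% = ₹24,750
  ₹150,500 × 36% = ₹54,180
  → ₹89,370

₹89,370 > ₹70,975, so the ordinary income tax governs.

₹89,370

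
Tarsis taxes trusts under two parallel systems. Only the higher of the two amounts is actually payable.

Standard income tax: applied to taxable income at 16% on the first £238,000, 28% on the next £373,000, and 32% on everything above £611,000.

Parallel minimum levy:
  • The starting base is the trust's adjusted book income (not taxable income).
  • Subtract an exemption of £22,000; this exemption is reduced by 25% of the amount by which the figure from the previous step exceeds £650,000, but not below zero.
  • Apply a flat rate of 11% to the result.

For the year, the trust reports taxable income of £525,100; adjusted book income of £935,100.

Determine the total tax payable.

Parallel minimum levy:
  Base (adjusted book income): £935,100
  Exemption: 25% × (£935,100 − £650,000) = £71,275 ≥ £22,000, so the exemption is fully phased out
  Base: £935,100 − £0 = £935,100
  £935,100 × 11% = £102,861

Standard income tax:
  £238,000 × 16% = £38,080
  £287,100 × 28% = £80,388
  → £118,468

£118,468 > £102,861, so the standard income tax governs.

£118,468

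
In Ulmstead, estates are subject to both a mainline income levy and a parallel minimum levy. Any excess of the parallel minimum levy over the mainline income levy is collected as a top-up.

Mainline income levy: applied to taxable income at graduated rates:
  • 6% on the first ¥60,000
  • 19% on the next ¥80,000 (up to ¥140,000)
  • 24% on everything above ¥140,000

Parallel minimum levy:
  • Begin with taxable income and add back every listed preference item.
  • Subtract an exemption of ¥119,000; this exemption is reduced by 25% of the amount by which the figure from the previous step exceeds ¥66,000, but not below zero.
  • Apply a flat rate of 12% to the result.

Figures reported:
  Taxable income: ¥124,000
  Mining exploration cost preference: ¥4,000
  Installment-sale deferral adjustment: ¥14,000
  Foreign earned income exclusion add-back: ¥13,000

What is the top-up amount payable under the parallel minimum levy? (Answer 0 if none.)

¥0

Mainline income levy:
  ¥60,000 × 6% = ¥3,600
  ¥64,000 × 19% = ¥12,160
  → ¥15,760

Parallel minimum levy:
  Adjusted income: ¥124,000 + ¥4,000 + ¥14,000 + ¥13,000 = ¥155,000
  Exemption: ¥119,000 − 25% × (¥155,000 − ¥66,000) = ¥119,000 − ¥22,250 = ¥96,750
  Base: ¥155,000 − ¥96,750 = ¥58,250
  ¥58,250 × 12% = ¥6,990

¥6,990 ≤ ¥15,760, so no add-on is due.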